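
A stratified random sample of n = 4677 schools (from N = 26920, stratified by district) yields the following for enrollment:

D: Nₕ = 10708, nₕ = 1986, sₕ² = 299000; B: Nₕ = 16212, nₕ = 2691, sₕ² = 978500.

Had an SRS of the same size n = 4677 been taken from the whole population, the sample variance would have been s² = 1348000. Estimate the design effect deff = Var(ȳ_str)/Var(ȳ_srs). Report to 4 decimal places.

Var(ȳ_str) = Σ Wₕ²(1−fₕ)sₕ²/nₕ with Wₕ = Nₕ/26920:
  D: (10708/26920)²·(1−1986/10708)·299000/1986 = 19.402884
  B: (16212/26920)²·(1−2691/16212)·978500/2691 = 109.98727
  → Var(ȳ_str) = 129.39015.
Var(ȳ_srs) = (1 − 4677/26920)·1348000/4677 = 238.14465.
deff = 129.39015 / 238.14465 = 0.5433.

0.5433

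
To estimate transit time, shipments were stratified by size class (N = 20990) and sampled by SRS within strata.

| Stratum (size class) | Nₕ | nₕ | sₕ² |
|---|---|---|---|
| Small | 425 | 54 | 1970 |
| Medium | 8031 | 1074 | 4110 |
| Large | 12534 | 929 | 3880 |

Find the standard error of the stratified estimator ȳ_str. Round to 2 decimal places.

1.37

Var(ȳ_str) = Σₕ Wₕ²(1 − fₕ)sₕ²/nₕ with Wₕ = Nₕ/N, N = 20990.
Small: Wₕ = 0.02024774; term = 0.02024774²·(1 − 0.12705882)·1970/54 = 0.013056009.
Medium: Wₕ = 0.38261077; term = 0.38261077²·(1 − 0.13373179)·4110/1074 = 0.4852933.
Large: Wₕ = 0.59714150; term = 0.59714150²·(1 − 0.07411840)·3880/929 = 1.3788784.
Sum = 1.8772277.
SE = √(1.8772277) = 1.37.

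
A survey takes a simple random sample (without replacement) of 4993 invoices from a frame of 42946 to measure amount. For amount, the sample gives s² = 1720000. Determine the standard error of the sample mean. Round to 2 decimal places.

Under SRS without replacement, Var(ȳ) = (1 − f)·s²/n with f = n/N = 4993/42946 = 0.11626228.
Var(ȳ) = (1 − 0.11626228)·1720000/4993 = 0.88373772·344.48228 = 304.43198.
SE(ȳ) = √(304.43198) = 17.45.

17.45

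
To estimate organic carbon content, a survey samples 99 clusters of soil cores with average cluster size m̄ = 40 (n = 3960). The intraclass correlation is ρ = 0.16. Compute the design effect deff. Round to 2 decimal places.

7.24

deff = 1 + (40 − 1)·0.16 = 1 + 6.24 = 7.24.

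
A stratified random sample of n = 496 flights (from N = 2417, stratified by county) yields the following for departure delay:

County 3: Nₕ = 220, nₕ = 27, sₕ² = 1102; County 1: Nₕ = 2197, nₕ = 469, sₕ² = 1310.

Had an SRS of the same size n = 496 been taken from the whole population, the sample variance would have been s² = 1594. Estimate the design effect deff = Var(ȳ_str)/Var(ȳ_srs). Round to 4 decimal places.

0.8268

Var(ȳ_str) = Σ Wₕ²(1−fₕ)sₕ²/nₕ with Wₕ = Nₕ/2417:
  County 3: (220/2417)²·(1−27/220)·1102/27 = 0.29665011
  County 1: (2197/2417)²·(1−469/2197)·1310/469 = 1.8151769
  → Var(ȳ_str) = 2.111827.
Var(ȳ_srs) = (1 − 496/2417)·1594/496 = 2.5542144.
deff = 2.111827 / 2.5542144 = 0.8268.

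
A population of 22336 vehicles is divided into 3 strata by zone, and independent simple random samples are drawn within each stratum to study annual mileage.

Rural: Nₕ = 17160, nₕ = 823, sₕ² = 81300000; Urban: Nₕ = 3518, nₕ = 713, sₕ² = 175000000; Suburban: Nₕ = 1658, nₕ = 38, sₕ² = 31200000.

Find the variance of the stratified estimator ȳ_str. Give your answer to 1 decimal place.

64784.9

Var(ȳ_str) = Σₕ Wₕ²(1 − fₕ)sₕ²/nₕ with Wₕ = Nₕ/N, N = 22336.
Rural: Wₕ = 0.76826648; term = 0.76826648²·(1 − 0.04796037)·81300000/823 = 55509.779.
Urban: Wₕ = 0.15750358; term = 0.15750358²·(1 − 0.20267197)·175000000/713 = 4854.7449.
Suburban: Wₕ = 0.07422994; term = 0.07422994²·(1 − 0.02291918)·31200000/38 = 4420.3813.
Sum = 64784.905.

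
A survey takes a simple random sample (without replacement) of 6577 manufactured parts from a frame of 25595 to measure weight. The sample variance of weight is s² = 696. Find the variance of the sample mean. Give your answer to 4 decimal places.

0.0786

Under SRS without replacement, Var(ȳ) = (1 − f)·s²/n with f = n/N = 6577/25595 = 0.25696425.
Var(ȳ) = (1 − 0.25696425)·696/6577 = 0.74303575·0.10582332 = 0.078630513.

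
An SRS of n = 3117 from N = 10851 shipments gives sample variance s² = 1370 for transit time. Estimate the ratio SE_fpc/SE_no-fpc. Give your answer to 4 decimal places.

f = n/N = 3117/10851 = 0.28725463.
SE_no-fpc = √(s²/n) = 0.66296696; SE_fpc = √((1−f)s²/n) = 0.55970487.
Ratio = √(1−f) = 0.84424248.

0.8442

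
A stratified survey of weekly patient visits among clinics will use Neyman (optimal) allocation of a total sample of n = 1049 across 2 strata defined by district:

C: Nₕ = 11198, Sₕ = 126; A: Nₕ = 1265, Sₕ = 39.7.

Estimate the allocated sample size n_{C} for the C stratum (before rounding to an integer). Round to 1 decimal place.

1012.9

Neyman allocation: nₕ = n·NₕSₕ / Σⱼ NⱼSⱼ.
Σ NⱼSⱼ = 11198·126 + 1265·39.7 = 1.4611685 × 10^6.
n_{C} = 1049·11198·126 / (1.4611685 × 10^6) = 1012.9.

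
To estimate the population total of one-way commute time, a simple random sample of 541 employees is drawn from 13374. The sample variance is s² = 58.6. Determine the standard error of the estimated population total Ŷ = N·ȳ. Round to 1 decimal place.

4311.7

Var(Ŷ) = N²·Var(ȳ) = N²·(1 − n/N)·s²/n.
f = 541/13374 = 0.04045162; Var(ȳ) = 0.95954838·58.6/541 = 0.10393629.
Var(Ŷ) = 13374² · 0.10393629 = 1.8590448 × 10^7.
SE(Ŷ) = √(1.8590448 × 10^7) = 4311.7.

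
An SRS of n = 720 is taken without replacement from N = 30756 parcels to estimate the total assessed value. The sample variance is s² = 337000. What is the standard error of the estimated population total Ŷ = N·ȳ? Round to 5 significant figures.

Var(Ŷ) = N²·Var(ȳ) = N²·(1 − n/N)·s²/n.
f = 720/30756 = 0.02341007; Var(ȳ) = 0.97658993·337000/720 = 457.09834.
Var(Ŷ) = 30756² · 457.09834 = 4.3238373 × 10^11.
SE(Ŷ) = √(4.3238373 × 10^11) = 657560.

657560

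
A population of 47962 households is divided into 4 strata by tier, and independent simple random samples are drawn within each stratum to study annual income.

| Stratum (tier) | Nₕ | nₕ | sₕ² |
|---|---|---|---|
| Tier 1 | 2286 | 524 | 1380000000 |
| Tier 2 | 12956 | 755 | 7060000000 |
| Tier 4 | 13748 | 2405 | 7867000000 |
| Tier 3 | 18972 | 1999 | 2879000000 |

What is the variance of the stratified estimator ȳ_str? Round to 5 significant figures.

Var(ȳ_str) = Σₕ Wₕ²(1 − fₕ)sₕ²/nₕ with Wₕ = Nₕ/N, N = 47962.
Tier 1: Wₕ = 0.04766273; term = 0.04766273²·(1 − 0.22922135)·1380000000/524 = 4611.4272.
Tier 2: Wₕ = 0.27013052; term = 0.27013052²·(1 − 0.05827416)·7060000000/755 = 642583.47.
Tier 4: Wₕ = 0.28664359; term = 0.28664359²·(1 − 0.17493454)·7867000000/2405 = 221751.7.
Tier 3: Wₕ = 0.39556315; term = 0.39556315²·(1 − 0.10536580)·2879000000/1999 = 201607.2.
Sum = 1.0705538 × 10^6.

1.0706 × 10^6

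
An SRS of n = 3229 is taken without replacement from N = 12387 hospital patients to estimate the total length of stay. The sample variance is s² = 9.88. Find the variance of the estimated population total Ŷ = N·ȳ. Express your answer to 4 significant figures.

347100

Var(Ŷ) = N²·Var(ȳ) = N²·(1 − n/N)·s²/n.
f = 3229/12387 = 0.26067652; Var(ȳ) = 0.73932348·9.88/3229 = 0.0022621604.
Var(Ŷ) = 12387² · 0.0022621604 = 347100.84.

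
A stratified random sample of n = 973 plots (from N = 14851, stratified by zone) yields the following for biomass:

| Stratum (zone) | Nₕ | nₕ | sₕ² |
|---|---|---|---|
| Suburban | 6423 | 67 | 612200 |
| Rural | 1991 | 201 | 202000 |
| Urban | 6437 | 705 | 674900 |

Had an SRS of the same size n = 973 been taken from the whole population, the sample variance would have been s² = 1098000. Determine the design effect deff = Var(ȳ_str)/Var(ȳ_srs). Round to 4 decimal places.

1.7711

Var(ȳ_str) = Σ Wₕ²(1−fₕ)sₕ²/nₕ with Wₕ = Nₕ/14851:
  Suburban: (6423/14851)²·(1−67/6423)·612200/67 = 1691.3323
  Rural: (1991/14851)²·(1−201/1991)·202000/201 = 16.239334
  Urban: (6437/14851)²·(1−705/6437)·674900/705 = 160.15061
  → Var(ȳ_str) = 1867.7222.
Var(ȳ_srs) = (1 − 973/14851)·1098000/973 = 1054.5342.
deff = 1867.7222 / 1054.5342 = 1.7711.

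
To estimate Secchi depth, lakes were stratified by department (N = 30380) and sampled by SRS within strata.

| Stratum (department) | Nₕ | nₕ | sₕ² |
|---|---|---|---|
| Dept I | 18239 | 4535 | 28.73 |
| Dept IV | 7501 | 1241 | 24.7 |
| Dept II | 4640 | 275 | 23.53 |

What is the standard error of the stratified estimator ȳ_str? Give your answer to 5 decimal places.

0.06787

Var(ȳ_str) = Σₕ Wₕ²(1 − fₕ)sₕ²/nₕ with Wₕ = Nₕ/N, N = 30380.
Dept I: Wₕ = 0.60036208; term = 0.60036208²·(1 − 0.24864302)·28.73/4535 = 0.0017156598.
Dept IV: Wₕ = 0.24690586; term = 0.24690586²·(1 − 0.16544461)·24.7/1241 = 0.0010126121.
Dept II: Wₕ = 0.15273206; term = 0.15273206²·(1 − 0.05926724)·23.53/275 = 0.0018776555.
Sum = 0.0046059274.
SE = √(0.0046059274) = 0.06787.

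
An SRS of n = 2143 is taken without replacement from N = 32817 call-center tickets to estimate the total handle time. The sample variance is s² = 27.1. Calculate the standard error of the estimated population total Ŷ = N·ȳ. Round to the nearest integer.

Var(Ŷ) = N²·Var(ȳ) = N²·(1 − n/N)·s²/n.
f = 2143/32817 = 0.06530152; Var(ȳ) = 0.93469848·27.1/2143 = 0.011820032.
Var(Ŷ) = 32817² · 0.011820032 = 1.2729648 × 10^7.
SE(Ŷ) = √(1.2729648 × 10^7) = 3568.

3568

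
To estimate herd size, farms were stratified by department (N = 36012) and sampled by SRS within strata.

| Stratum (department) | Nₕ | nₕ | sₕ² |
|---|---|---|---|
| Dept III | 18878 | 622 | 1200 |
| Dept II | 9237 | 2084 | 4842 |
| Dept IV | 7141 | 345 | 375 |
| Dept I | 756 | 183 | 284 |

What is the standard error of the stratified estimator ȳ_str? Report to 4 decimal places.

0.8199

Var(ȳ_str) = Σₕ Wₕ²(1 − fₕ)sₕ²/nₕ with Wₕ = Nₕ/N, N = 36012.
Dept III: Wₕ = 0.52421415; term = 0.52421415²·(1 − 0.03294841)·1200/622 = 0.51269371.
Dept II: Wₕ = 0.25649783; term = 0.25649783²·(1 − 0.22561438)·4842/2084 = 0.11837276.
Dept IV: Wₕ = 0.19829501; term = 0.19829501²·(1 − 0.04831256)·375/345 = 0.040675237.
Dept I: Wₕ = 0.02099300; term = 0.02099300²·(1 − 0.24206349)·284/183 = 5.1838113 × 10^-4.
Sum = 0.67226009.
SE = √(0.67226009) = 0.8199.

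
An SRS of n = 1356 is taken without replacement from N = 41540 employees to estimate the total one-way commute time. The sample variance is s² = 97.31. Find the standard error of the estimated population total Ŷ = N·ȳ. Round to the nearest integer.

10945

Var(Ŷ) = N²·Var(ȳ) = N²·(1 − n/N)·s²/n.
f = 1356/41540 = 0.03264324; Var(ȳ) = 0.96735676·97.31/1356 = 0.069419975.
Var(Ŷ) = 41540² · 0.069419975 = 1.1978914 × 10^8.
SE(Ŷ) = √(1.1978914 × 10^8) = 10945.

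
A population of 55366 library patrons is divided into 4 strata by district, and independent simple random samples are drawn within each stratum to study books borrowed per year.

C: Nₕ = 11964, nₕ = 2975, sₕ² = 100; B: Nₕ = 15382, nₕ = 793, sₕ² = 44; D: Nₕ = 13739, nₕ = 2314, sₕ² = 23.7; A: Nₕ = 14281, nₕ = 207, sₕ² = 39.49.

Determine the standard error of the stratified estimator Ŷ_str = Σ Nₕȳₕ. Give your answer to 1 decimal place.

Var(Ŷ_str) = Σₕ Nₕ²(1 − fₕ)sₕ²/nₕ.
C: 11964²·(1 − 2975/11964)·100/2975 = 3.6149377 × 10^6.
B: 15382²·(1 − 793/15382)·44/793 = 1.245139 × 10^7.
D: 13739²·(1 − 2314/13739)·23.7/2314 = 1.6076678 × 10^6.
A: 14281²·(1 − 207/14281)·39.49/207 = 3.8343606 × 10^7.
Sum = 5.6017602 × 10^7.
SE = √(5.6017602 × 10^7) = 7484.5.

7484.5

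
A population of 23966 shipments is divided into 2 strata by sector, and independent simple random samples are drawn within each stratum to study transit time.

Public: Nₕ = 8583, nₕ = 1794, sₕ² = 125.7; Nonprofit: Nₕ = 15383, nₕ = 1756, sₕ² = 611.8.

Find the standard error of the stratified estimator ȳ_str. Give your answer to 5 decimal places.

0.36642

Var(ȳ_str) = Σₕ Wₕ²(1 − fₕ)sₕ²/nₕ with Wₕ = Nₕ/N, N = 23966.
Public: Wₕ = 0.35813235; term = 0.35813235²·(1 − 0.20901783)·125.7/1794 = 0.0071083148.
Nonprofit: Wₕ = 0.64186765; term = 0.64186765²·(1 − 0.11415199)·611.8/1756 = 0.1271555.
Sum = 0.13426381.
SE = √(0.13426381) = 0.36642.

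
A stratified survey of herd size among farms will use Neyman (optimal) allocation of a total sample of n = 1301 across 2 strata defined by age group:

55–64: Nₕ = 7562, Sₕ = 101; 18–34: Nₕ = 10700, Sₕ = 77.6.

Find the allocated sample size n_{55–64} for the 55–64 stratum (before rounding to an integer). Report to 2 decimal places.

623.34

Neyman allocation: nₕ = n·NₕSₕ / Σⱼ NⱼSⱼ.
Σ NⱼSⱼ = 7562·101 + 10700·77.6 = 1.594082 × 10^6.
n_{55–64} = 1301·7562·101 / (1.594082 × 10^6) = 623.34.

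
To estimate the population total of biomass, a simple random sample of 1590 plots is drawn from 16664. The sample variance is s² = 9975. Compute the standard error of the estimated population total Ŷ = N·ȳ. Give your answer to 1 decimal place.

39697.4

Var(Ŷ) = N²·Var(ȳ) = N²·(1 − n/N)·s²/n.
f = 1590/16664 = 0.09541527; Var(ȳ) = 0.90458473·9975/1590 = 5.6749891.
Var(Ŷ) = 16664² · 5.6749891 = 1.5758815 × 10^9.
SE(Ŷ) = √(1.5758815 × 10^9) = 39697.4.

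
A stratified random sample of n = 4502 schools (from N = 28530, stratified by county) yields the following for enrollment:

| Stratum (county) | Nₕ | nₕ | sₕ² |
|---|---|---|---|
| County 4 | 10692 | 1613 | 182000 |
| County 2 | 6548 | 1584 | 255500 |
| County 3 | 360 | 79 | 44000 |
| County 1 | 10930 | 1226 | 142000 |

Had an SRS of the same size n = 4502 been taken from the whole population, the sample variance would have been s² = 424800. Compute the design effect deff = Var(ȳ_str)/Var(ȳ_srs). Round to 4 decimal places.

Var(ȳ_str) = Σ Wₕ²(1−fₕ)sₕ²/nₕ with Wₕ = Nₕ/28530:
  County 4: (10692/28530)²·(1−1613/10692)·182000/1613 = 13.456448
  County 2: (6548/28530)²·(1−1584/6548)·255500/1584 = 6.4412867
  County 3: (360/28530)²·(1−79/360)·44000/79 = 0.069219883
  County 1: (10930/28530)²·(1−1226/10930)·142000/1226 = 15.092642
  → Var(ȳ_str) = 35.059597.
Var(ȳ_srs) = (1 − 4502/28530)·424800/4502 = 79.468473.
deff = 35.059597 / 79.468473 = 0.4412.

0.4412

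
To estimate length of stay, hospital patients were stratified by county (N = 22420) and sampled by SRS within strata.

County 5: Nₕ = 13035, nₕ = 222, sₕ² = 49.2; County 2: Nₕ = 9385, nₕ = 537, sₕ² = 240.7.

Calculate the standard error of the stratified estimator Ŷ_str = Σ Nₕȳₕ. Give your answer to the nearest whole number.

8616

Var(Ŷ_str) = Σₕ Nₕ²(1 − fₕ)sₕ²/nₕ.
County 5: 13035²·(1 − 222/13035)·49.2/222 = 3.7014679 × 10^7.
County 2: 9385²·(1 − 537/9385)·240.7/537 = 3.7220414 × 10^7.
Sum = 7.4235093 × 10^7.
SE = √(7.4235093 × 10^7) = 8616.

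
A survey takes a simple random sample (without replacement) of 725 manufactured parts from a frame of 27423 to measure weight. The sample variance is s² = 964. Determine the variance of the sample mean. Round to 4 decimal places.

Under SRS without replacement, Var(ȳ) = (1 − f)·s²/n with f = n/N = 725/27423 = 0.02643766.
Var(ȳ) = (1 − 0.02643766)·964/725 = 0.97356234·1.3296552 = 1.2945022.

1.2945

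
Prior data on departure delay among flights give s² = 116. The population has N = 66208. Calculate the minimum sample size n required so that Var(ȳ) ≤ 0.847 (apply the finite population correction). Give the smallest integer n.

137

Without fpc, n₀ = s²/D = 116/0.847 = 136.9540.
With fpc, (1 − n/N)·s²/n ≤ D requires n ≥ n₀/(1 + n₀/N) = 136.9540/(1 + 136.9540/66208) = 136.6713.
Rounding up, n = 137.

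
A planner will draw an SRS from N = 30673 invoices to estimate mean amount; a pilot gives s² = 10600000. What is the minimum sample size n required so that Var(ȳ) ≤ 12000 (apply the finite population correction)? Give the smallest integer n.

859

Without fpc, n₀ = s²/D = 10600000/12000 = 883.3333.
With fpc, (1 − n/N)·s²/n ≤ D requires n ≥ n₀/(1 + n₀/N) = 883.3333/(1 + 883.3333/30673) = 858.6068.
Rounding up, n = 859.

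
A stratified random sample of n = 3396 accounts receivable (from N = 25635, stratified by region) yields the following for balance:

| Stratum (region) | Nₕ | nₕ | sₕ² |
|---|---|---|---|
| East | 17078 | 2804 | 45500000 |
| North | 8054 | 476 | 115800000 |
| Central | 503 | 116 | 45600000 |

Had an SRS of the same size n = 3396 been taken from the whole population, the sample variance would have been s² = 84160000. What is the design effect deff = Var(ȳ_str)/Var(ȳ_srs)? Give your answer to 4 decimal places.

1.3363

Var(ȳ_str) = Σ Wₕ²(1−fₕ)sₕ²/nₕ with Wₕ = Nₕ/25635:
  East: (17078/25635)²·(1−2804/17078)·45500000/2804 = 6019.3479
  North: (8054/25635)²·(1−476/8054)·115800000/476 = 22594.42
  Central: (503/25635)²·(1−116/503)·45600000/116 = 116.44455
  → Var(ȳ_str) = 28730.212.
Var(ȳ_srs) = (1 − 3396/25635)·84160000/3396 = 21499.085.
deff = 28730.212 / 21499.085 = 1.3363.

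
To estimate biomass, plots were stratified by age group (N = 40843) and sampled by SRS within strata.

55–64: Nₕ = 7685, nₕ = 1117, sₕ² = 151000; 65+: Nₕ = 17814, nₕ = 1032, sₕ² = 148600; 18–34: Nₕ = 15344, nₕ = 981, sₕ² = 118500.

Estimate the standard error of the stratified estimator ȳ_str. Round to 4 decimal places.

Var(ȳ_str) = Σₕ Wₕ²(1 − fₕ)sₕ²/nₕ with Wₕ = Nₕ/N, N = 40843.
55–64: Wₕ = 0.18815954; term = 0.18815954²·(1 − 0.14534808)·151000/1117 = 4.0903976.
65+: Wₕ = 0.43615797; term = 0.43615797²·(1 − 0.05793196)·148600/1032 = 25.805306.
18–34: Wₕ = 0.37568249; term = 0.37568249²·(1 − 0.06393379)·118500/981 = 15.958712.
Sum = 45.854416.
SE = √(45.854416) = 6.7716.

6.7716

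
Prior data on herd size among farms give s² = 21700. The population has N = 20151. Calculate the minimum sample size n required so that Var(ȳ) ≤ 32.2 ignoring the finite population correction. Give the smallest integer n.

Without fpc, n₀ = s²/D = 21700/32.2 = 673.9130.
Rounding up, n = 674.

674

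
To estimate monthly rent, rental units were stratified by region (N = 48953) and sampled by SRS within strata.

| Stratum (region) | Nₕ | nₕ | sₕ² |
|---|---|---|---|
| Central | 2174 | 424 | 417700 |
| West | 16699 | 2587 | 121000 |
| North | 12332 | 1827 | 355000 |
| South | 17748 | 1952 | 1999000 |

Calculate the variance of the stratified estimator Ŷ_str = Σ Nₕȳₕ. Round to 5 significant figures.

Var(Ŷ_str) = Σₕ Nₕ²(1 − fₕ)sₕ²/nₕ.
Central: 2174²·(1 − 424/2174)·417700/424 = 3.7479709 × 10^9.
West: 16699²·(1 − 2587/16699)·121000/2587 = 1.1022192 × 10^10.
North: 12332²·(1 − 1827/12332)·355000/1827 = 2.5172096 × 10^10.
South: 17748²·(1 − 1952/17748)·1999000/1952 = 2.8709758 × 10^11.
Sum = 3.2703984 × 10^11.

3.2704 × 10^11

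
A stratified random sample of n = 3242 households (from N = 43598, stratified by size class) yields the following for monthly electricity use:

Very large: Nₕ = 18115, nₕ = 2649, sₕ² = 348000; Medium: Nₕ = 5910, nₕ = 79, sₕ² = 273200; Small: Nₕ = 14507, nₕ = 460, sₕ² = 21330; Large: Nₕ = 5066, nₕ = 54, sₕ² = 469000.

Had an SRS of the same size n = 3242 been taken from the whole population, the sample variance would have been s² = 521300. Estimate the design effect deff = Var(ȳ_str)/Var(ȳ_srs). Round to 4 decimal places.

1.3642

Var(ȳ_str) = Σ Wₕ²(1−fₕ)sₕ²/nₕ with Wₕ = Nₕ/43598:
  Very large: (18115/43598)²·(1−2649/18115)·348000/2649 = 19.36335
  Medium: (5910/43598)²·(1−79/5910)·273200/79 = 62.697611
  Small: (14507/43598)²·(1−460/14507)·21330/460 = 4.9711983
  Large: (5066/43598)²·(1−54/5066)·469000/54 = 116.01715
  → Var(ȳ_str) = 203.04931.
Var(ȳ_srs) = (1 − 3242/43598)·521300/3242 = 148.83883.
deff = 203.04931 / 148.83883 = 1.3642.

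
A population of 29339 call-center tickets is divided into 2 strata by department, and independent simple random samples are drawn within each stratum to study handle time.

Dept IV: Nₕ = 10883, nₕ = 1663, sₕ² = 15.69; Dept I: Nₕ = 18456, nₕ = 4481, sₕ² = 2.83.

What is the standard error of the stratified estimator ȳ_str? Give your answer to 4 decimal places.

0.0359

Var(ȳ_str) = Σₕ Wₕ²(1 − fₕ)sₕ²/nₕ with Wₕ = Nₕ/N, N = 29339.
Dept IV: Wₕ = 0.37093970; term = 0.37093970²·(1 − 0.15280713)·15.69/1663 = 0.001099815.
Dept I: Wₕ = 0.62906030; term = 0.62906030²·(1 − 0.24279367)·2.83/4481 = 1.8923884 × 10^-4.
Sum = 0.0012890538.
SE = √(0.0012890538) = 0.0359.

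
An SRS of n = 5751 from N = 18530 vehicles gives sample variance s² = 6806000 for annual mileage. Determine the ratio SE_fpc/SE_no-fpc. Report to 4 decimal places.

0.8304

f = n/N = 5751/18530 = 0.31036158.
SE_no-fpc = √(s²/n) = 34.401255; SE_fpc = √((1−f)s²/n) = 28.568341.
Ratio = √(1−f) = 0.83044471.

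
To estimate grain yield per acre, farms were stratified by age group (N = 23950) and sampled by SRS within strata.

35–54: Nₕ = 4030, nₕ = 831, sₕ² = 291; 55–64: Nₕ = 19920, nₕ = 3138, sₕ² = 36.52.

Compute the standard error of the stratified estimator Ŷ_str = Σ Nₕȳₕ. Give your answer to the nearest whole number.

Var(Ŷ_str) = Σₕ Nₕ²(1 − fₕ)sₕ²/nₕ.
35–54: 4030²·(1 − 831/4030)·291/831 = 4.5145166 × 10^6.
55–64: 19920²·(1 − 3138/19920)·36.52/3138 = 3.8905489 × 10^6.
Sum = 8.4050655 × 10^6.
SE = √(8.4050655 × 10^6) = 2899.

2899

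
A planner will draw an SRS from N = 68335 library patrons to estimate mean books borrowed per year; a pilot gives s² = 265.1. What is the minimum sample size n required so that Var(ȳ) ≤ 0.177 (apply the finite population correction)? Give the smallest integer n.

1466

Without fpc, n₀ = s²/D = 265.1/0.177 = 1497.7401.
With fpc, (1 − n/N)·s²/n ≤ D requires n ≥ n₀/(1 + n₀/N) = 1497.7401/(1 + 1497.7401/68335) = 1465.6173.
Rounding up, n = 1466.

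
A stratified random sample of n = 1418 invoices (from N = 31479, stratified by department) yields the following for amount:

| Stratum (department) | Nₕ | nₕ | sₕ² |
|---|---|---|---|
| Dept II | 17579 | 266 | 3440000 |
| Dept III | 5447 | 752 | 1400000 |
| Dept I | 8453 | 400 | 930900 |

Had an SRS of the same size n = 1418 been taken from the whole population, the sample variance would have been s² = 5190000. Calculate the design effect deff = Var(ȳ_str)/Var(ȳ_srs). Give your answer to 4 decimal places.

1.1959

Var(ȳ_str) = Σ Wₕ²(1−fₕ)sₕ²/nₕ with Wₕ = Nₕ/31479:
  Dept II: (17579/31479)²·(1−266/17579)·3440000/266 = 3971.9287
  Dept III: (5447/31479)²·(1−752/5447)·1400000/752 = 48.046451
  Dept I: (8453/31479)²·(1−400/8453)·930900/400 = 159.87102
  → Var(ȳ_str) = 4179.8462.
Var(ȳ_srs) = (1 − 1418/31479)·5190000/1418 = 3495.2128.
deff = 4179.8462 / 3495.2128 = 1.1959.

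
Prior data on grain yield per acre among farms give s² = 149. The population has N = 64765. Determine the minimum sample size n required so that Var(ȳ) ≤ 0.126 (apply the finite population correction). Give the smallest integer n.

Without fpc, n₀ = s²/D = 149/0.126 = 1182.5397.
With fpc, (1 − n/N)·s²/n ≤ D requires n ≥ n₀/(1 + n₀/N) = 1182.5397/(1 + 1182.5397/64765) = 1161.3350.
Rounding up, n = 1162.

1162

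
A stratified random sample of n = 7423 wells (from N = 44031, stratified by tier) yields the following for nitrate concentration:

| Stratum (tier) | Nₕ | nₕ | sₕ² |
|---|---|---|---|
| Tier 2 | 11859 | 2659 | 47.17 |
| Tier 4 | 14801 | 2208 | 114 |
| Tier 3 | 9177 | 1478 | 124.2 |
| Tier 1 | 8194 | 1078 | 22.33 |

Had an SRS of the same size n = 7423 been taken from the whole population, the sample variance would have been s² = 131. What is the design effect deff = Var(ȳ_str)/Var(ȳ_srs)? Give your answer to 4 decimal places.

Var(ȳ_str) = Σ Wₕ²(1−fₕ)sₕ²/nₕ with Wₕ = Nₕ/44031:
  Tier 2: (11859/44031)²·(1−2659/11859)·47.17/2659 = 9.9831211 × 10^-4
  Tier 4: (14801/44031)²·(1−2208/14801)·114/2208 = 0.0049637391
  Tier 3: (9177/44031)²·(1−1478/9177)·124.2/1478 = 0.0030624226
  Tier 1: (8194/44031)²·(1−1078/8194)·22.33/1078 = 6.2299529 × 10^-4
  → Var(ȳ_str) = 0.0096474691.
Var(ȳ_srs) = (1 − 7423/44031)·131/7423 = 0.014672675.
deff = 0.0096474691 / 0.014672675 = 0.6575.

0.6575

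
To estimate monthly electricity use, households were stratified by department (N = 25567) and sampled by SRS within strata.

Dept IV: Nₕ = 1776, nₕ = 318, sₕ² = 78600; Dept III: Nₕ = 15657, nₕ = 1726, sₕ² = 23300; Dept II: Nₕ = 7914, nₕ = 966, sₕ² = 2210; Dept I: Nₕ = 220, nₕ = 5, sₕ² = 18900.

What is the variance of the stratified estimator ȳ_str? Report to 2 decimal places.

Var(ȳ_str) = Σₕ Wₕ²(1 − fₕ)sₕ²/nₕ with Wₕ = Nₕ/N, N = 25567.
Dept IV: Wₕ = 0.06946454; term = 0.06946454²·(1 − 0.17905405)·78600/318 = 0.97912101.
Dept III: Wₕ = 0.61239097; term = 0.61239097²·(1 − 0.11023823)·23300/1726 = 4.5044983.
Dept II: Wₕ = 0.30953964; term = 0.30953964²·(1 − 0.12206217)·2210/966 = 0.19244714.
Dept I: Wₕ = 0.00860484; term = 0.00860484²·(1 − 0.02272727)·18900/5 = 0.27352271.
Sum = 5.9495892.

5.95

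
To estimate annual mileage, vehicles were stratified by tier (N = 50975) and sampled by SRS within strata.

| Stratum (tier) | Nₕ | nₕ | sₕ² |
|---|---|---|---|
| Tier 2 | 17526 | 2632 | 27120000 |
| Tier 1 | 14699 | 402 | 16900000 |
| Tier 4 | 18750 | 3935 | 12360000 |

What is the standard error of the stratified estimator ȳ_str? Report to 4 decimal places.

69.0716

Var(ȳ_str) = Σₕ Wₕ²(1 − fₕ)sₕ²/nₕ with Wₕ = Nₕ/N, N = 50975.
Tier 2: Wₕ = 0.34381560; term = 0.34381560²·(1 − 0.15017688)·27120000/2632 = 1035.1028.
Tier 1: Wₕ = 0.28835704; term = 0.28835704²·(1 − 0.02734880)·16900000/402 = 3399.9998.
Tier 4: Wₕ = 0.36782737; term = 0.36782737²·(1 − 0.20986667)·12360000/3935 = 335.7857.
Sum = 4770.8883.
SE = √(4770.8883) = 69.0716.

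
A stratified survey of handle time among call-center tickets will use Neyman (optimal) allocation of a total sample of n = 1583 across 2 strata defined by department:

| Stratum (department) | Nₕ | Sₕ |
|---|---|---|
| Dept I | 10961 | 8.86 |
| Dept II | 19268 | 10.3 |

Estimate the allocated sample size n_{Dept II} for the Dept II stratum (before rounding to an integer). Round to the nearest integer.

1063

Neyman allocation: nₕ = n·NₕSₕ / Σⱼ NⱼSⱼ.
Σ NⱼSⱼ = 10961·8.86 + 19268·10.3 = 295574.86.
n_{Dept II} = 1583·19268·10.3 / 295574.86 = 1063.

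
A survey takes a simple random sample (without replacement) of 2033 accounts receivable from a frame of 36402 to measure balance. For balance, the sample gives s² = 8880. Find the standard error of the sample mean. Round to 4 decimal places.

2.0308

Under SRS without replacement, Var(ȳ) = (1 − f)·s²/n with f = n/N = 2033/36402 = 0.05584858.
Var(ȳ) = (1 − 0.05584858)·8880/2033 = 0.94415142·4.3679292 = 4.1239865.
SE(ȳ) = √(4.1239865) = 2.0308.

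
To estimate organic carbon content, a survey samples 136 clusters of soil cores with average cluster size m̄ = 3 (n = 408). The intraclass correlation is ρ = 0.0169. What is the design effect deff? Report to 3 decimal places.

1.034

deff = 1 + (3 − 1)·0.0169 = 1 + 0.0338 = 1.0338.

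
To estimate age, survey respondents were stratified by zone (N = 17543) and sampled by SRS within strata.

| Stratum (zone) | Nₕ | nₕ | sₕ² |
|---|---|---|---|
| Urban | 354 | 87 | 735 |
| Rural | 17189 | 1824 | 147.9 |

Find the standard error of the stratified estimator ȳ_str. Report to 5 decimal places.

0.26866

Var(ȳ_str) = Σₕ Wₕ²(1 − fₕ)sₕ²/nₕ with Wₕ = Nₕ/N, N = 17543.
Urban: Wₕ = 0.02017899; term = 0.02017899²·(1 − 0.24576271)·735/87 = 0.0025946267.
Rural: Wₕ = 0.97982101; term = 0.97982101²·(1 − 0.10611438)·147.9/1824 = 0.069585506.
Sum = 0.072180133.
SE = √(0.072180133) = 0.26866.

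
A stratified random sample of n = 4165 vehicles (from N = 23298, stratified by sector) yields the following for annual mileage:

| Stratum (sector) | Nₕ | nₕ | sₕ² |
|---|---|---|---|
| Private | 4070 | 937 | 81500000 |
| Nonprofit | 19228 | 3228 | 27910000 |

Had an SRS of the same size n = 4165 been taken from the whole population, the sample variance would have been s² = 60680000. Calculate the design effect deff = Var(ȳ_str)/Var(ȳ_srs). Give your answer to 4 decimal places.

0.5804

Var(ȳ_str) = Σ Wₕ²(1−fₕ)sₕ²/nₕ with Wₕ = Nₕ/23298:
  Private: (4070/23298)²·(1−937/4070)·81500000/937 = 2043.316
  Nonprofit: (19228/23298)²·(1−3228/19228)·27910000/3228 = 4900.5308
  → Var(ȳ_str) = 6943.8468.
Var(ȳ_srs) = (1 − 4165/23298)·60680000/4165 = 11964.512.
deff = 6943.8468 / 11964.512 = 0.5804.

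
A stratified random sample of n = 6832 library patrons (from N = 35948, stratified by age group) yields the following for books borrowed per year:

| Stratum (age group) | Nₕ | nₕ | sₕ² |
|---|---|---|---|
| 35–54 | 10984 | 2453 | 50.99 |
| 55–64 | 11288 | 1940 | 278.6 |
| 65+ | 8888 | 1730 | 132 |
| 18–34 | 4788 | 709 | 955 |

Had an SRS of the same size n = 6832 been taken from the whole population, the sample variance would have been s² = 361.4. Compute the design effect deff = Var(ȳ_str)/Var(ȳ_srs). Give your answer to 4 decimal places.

Var(ȳ_str) = Σ Wₕ²(1−fₕ)sₕ²/nₕ with Wₕ = Nₕ/35948:
  35–54: (10984/35948)²·(1−2453/10984)·50.99/2453 = 0.0015072957
  55–64: (11288/35948)²·(1−1940/11288)·278.6/1940 = 0.011726425
  65+: (8888/35948)²·(1−1730/8888)·132/1730 = 0.0037564196
  18–34: (4788/35948)²·(1−709/4788)·955/709 = 0.020357082
  → Var(ȳ_str) = 0.037347222.
Var(ȳ_srs) = (1 − 6832/35948)·361.4/6832 = 0.042844716.
deff = 0.037347222 / 0.042844716 = 0.8717.

0.8717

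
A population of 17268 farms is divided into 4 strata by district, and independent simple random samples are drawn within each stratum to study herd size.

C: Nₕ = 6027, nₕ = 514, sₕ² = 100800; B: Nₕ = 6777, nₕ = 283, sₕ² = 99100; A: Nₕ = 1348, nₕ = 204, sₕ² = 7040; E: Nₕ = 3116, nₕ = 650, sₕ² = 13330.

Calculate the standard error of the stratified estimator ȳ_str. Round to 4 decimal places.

Var(ȳ_str) = Σₕ Wₕ²(1 − fₕ)sₕ²/nₕ with Wₕ = Nₕ/N, N = 17268.
C: Wₕ = 0.34902710; term = 0.34902710²·(1 − 0.08528289)·100800/514 = 21.85257.
B: Wₕ = 0.39246004; term = 0.39246004²·(1 − 0.04175889)·99100/283 = 51.683618.
A: Wₕ = 0.07806347; term = 0.07806347²·(1 − 0.15133531)·7040/204 = 0.17847374.
E: Wₕ = 0.18044939; term = 0.18044939²·(1 − 0.20860077)·13330/650 = 0.52847352.
Sum = 74.243135.
SE = √(74.243135) = 8.6164.

8.6164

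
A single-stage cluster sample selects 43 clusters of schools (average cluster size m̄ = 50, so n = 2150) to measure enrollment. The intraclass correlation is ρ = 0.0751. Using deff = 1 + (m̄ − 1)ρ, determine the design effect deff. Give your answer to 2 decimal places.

deff = 1 + (50 − 1)·0.0751 = 1 + 3.6799 = 4.6799.

4.68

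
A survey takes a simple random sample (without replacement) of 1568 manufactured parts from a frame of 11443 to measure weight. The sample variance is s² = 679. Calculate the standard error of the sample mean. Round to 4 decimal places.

0.6113

Under SRS without replacement, Var(ȳ) = (1 − f)·s²/n with f = n/N = 1568/11443 = 0.13702700.
Var(ȳ) = (1 − 0.13702700)·679/1568 = 0.86297300·0.43303571 = 0.37369813.
SE(ȳ) = √(0.37369813) = 0.6113.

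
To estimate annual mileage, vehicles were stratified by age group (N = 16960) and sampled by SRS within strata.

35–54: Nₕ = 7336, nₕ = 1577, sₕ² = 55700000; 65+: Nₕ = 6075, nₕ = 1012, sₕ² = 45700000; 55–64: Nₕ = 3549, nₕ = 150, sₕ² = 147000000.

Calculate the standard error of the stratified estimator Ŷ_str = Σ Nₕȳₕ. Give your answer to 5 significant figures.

Var(Ŷ_str) = Σₕ Nₕ²(1 − fₕ)sₕ²/nₕ.
35–54: 7336²·(1 − 1577/7336)·55700000/1577 = 1.4922099 × 10^12.
65+: 6075²·(1 − 1012/6075)·45700000/1012 = 1.3889605 × 10^12.
55–64: 3549²·(1 − 150/3549)·147000000/150 = 1.182179 × 10^13.
Sum = 1.470296 × 10^13.
SE = √(1.470296 × 10^13) = 3.8344 × 10^6.

3.8344 × 10^6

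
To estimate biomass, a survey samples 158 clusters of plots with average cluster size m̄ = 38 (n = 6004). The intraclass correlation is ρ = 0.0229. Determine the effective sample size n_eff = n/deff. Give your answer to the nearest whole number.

deff = 1 + (38 − 1)·0.0229 = 1 + 0.8473 = 1.8473.
n_eff = 6004 / 1.8473 = 3250.

3250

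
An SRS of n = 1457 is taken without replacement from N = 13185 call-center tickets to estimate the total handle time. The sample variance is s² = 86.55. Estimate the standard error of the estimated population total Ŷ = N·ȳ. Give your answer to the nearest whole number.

Var(Ŷ) = N²·Var(ȳ) = N²·(1 − n/N)·s²/n.
f = 1457/13185 = 0.11050436; Var(ȳ) = 0.88949564·86.55/1457 = 0.052838605.
Var(Ŷ) = 13185² · 0.052838605 = 9.1856863 × 10^6.
SE(Ŷ) = √(9.1856863 × 10^6) = 3031.

3031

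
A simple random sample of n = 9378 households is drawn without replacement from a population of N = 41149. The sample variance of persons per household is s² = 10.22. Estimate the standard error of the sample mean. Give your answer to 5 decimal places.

Under SRS without replacement, Var(ȳ) = (1 − f)·s²/n with f = n/N = 9378/41149 = 0.22790347.
Var(ȳ) = (1 − 0.22790347)·10.22/9378 = 0.77209653·0.0010897846 = 8.4141891 × 10^-4.
SE(ȳ) = √(8.4141891 × 10^-4) = 0.02901.

0.02901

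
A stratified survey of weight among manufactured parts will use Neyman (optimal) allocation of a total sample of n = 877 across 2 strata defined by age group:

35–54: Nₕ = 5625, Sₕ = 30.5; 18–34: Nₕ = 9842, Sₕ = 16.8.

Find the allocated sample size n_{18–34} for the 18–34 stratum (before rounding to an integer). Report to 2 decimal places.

Neyman allocation: nₕ = n·NₕSₕ / Σⱼ NⱼSⱼ.
Σ NⱼSⱼ = 5625·30.5 + 9842·16.8 = 336908.1.
n_{18–34} = 877·9842·16.8 / 336908.1 = 430.41.

430.41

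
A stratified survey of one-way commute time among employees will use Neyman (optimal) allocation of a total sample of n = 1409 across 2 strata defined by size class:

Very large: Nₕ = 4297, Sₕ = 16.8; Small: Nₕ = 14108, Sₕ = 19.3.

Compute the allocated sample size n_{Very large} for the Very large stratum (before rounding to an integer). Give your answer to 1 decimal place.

Neyman allocation: nₕ = n·NₕSₕ / Σⱼ NⱼSⱼ.
Σ NⱼSⱼ = 4297·16.8 + 14108·19.3 = 344474.
n_{Very large} = 1409·4297·16.8 / 344474 = 295.3.

295.3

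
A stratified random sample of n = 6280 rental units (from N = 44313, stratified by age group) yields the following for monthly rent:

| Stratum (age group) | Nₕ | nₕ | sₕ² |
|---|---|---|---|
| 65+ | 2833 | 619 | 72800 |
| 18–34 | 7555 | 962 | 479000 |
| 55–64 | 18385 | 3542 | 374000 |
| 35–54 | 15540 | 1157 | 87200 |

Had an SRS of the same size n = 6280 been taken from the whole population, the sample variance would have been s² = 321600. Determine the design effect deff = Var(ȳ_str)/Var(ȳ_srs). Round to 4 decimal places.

0.8249

Var(ȳ_str) = Σ Wₕ²(1−fₕ)sₕ²/nₕ with Wₕ = Nₕ/44313:
  65+: (2833/44313)²·(1−619/2833)·72800/619 = 0.37566663
  18–34: (7555/44313)²·(1−962/7555)·479000/962 = 12.630359
  55–64: (18385/44313)²·(1−3542/18385)·374000/3542 = 14.673917
  35–54: (15540/44313)²·(1−1157/15540)·87200/1157 = 8.5786967
  → Var(ȳ_str) = 36.258639.
Var(ȳ_srs) = (1 − 6280/44313)·321600/6280 = 43.952727.
deff = 36.258639 / 43.952727 = 0.8249.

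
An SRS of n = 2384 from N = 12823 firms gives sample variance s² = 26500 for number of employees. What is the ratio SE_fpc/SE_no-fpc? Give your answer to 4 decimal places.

0.9023

f = n/N = 2384/12823 = 0.18591593.
SE_no-fpc = √(s²/n) = 3.3340324; SE_fpc = √((1−f)s²/n) = 3.0081843.
Ratio = √(1−f) = 0.90226607.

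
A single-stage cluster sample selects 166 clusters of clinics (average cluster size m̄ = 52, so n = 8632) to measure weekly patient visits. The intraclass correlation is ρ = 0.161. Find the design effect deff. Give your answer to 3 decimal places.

9.211

deff = 1 + (52 − 1)·0.161 = 1 + 8.211 = 9.211.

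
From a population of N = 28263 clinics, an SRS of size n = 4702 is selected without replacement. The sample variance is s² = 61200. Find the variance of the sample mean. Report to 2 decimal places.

Under SRS without replacement, Var(ȳ) = (1 − f)·s²/n with f = n/N = 4702/28263 = 0.16636592.
Var(ȳ) = (1 − 0.16636592)·61200/4702 = 0.83363408·13.015738 = 10.850363.

10.85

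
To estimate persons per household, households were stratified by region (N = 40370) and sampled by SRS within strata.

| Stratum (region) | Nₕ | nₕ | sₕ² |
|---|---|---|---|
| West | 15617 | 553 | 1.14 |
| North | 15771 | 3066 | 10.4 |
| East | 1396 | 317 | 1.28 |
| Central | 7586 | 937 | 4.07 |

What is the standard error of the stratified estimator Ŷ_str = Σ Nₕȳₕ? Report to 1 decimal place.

1178.9

Var(Ŷ_str) = Σₕ Nₕ²(1 − fₕ)sₕ²/nₕ.
West: 15617²·(1 − 553/15617)·1.14/553 = 484973.09.
North: 15771²·(1 − 3066/15771)·10.4/3066 = 679665.29.
East: 1396²·(1 − 317/1396)·1.28/317 = 6082.1562.
Central: 7586²·(1 − 937/7586)·4.07/937 = 219090.72.
Sum = 1.3898113 × 10^6.
SE = √(1.3898113 × 10^6) = 1178.9.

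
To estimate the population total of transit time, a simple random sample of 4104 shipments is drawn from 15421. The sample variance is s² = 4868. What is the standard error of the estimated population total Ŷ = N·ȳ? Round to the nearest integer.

Var(Ŷ) = N²·Var(ȳ) = N²·(1 − n/N)·s²/n.
f = 4104/15421 = 0.26613060; Var(ȳ) = 0.73386940·4868/4104 = 0.87048641.
Var(Ŷ) = 15421² · 0.87048641 = 2.0700797 × 10^8.
SE(Ŷ) = √(2.0700797 × 10^8) = 14388.

14388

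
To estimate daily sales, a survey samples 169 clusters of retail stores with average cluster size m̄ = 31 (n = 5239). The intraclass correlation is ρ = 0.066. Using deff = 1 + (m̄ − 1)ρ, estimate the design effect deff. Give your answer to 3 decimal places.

2.980

deff = 1 + (31 − 1)·0.066 = 1 + 1.98 = 2.98.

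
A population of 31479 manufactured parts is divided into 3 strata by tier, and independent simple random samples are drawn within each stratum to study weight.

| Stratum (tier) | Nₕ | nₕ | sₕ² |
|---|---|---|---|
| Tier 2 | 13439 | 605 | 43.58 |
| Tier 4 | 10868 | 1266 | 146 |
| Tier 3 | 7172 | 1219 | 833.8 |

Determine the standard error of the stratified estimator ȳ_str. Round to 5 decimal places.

0.23271

Var(ȳ_str) = Σₕ Wₕ²(1 − fₕ)sₕ²/nₕ with Wₕ = Nₕ/N, N = 31479.
Tier 2: Wₕ = 0.42691953; term = 0.42691953²·(1 − 0.04501823)·43.58/605 = 0.012537732.
Tier 4: Wₕ = 0.34524604; term = 0.34524604²·(1 − 0.11648877)·146/1266 = 0.012144751.
Tier 3: Wₕ = 0.22783443; term = 0.22783443²·(1 − 0.16996654)·833.8/1219 = 0.029470839.
Sum = 0.054153322.
SE = √(0.054153322) = 0.23271.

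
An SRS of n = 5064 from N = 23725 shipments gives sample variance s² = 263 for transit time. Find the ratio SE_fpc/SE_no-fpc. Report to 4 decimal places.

0.8869

f = n/N = 5064/23725 = 0.21344573.
SE_no-fpc = √(s²/n) = 0.22789302; SE_fpc = √((1−f)s²/n) = 0.20211352.
Ratio = √(1−f) = 0.88687895.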